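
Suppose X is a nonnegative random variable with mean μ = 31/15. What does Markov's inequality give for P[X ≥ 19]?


μ = E[X] = 31/15, a = 19.
Markov: P[X ≥ 19] ≤ μ/a = (31/15)/19 = 31/285.
Numerically: ≈ 0.10877.
(Since a = 19 > μ = 2.06667, the bound 31/285 is < 1 and informative.)

P[X ≥ 19] ≤ 31/285 ≈ 0.10877.


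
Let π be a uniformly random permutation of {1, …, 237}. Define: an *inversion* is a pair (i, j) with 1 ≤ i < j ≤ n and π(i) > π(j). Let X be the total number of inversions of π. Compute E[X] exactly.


Write X = Σ X_I over the C(237, 2) = 27966 pairs i < j, with X_I the indicator of one inversion.
There are 27966 indicators.
For each fixed pair i < j, the values π(i) and π(j) are two distinct elements of {1, …, 237} in uniformly random order; by symmetry P[π(i) > π(j)] = 1/2.
By linearity: E[X] = 27966 · (1/2) = C(237, 2) · (1/2) = 27966/2 = 13983 ≈ 13983.000.

E[X] = 13983 = 13983.000.


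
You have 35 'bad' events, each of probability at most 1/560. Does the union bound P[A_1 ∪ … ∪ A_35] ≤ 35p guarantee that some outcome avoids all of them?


Union bound: P[∪_{i=1}^{35} A_i] ≤ Σ_i P[A_i] ≤ 35·p = 35·(1/560) = 1/16.
Numerically: 1/16 ≈ 0.06250.
Is 1/16 < 1? YES.
Since P[∪ A_i] ≤ 1/16 < 1, the complement has P[∩ A_i^c] ≥ 1 − 1/16 = 15/16 > 0, so some outcome avoids every A_i.

35·p = 1/16 ≈ 0.06250; existence CERTIFIED by the union bound.


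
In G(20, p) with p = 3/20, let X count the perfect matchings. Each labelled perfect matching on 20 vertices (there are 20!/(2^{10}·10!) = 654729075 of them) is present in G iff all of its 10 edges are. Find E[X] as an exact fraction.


K_20 has 20!/(2^{10}·10!) = 654729075 labelled perfect matchings.
For each such perfect matching H, let X_H = 1 if all 10 edges of H are present in G. Then P[X_H = 1] = p^{10} = (3/20)^{10} = 59049/10240000000000.
Summing the indicators: E[X] = Σ_H E[X_H] = 654729075 · p^{10} = 654729075 · 59049/10240000000000 = 1546443885987/409600000000.
Numerically: E[X] ≈ 3.7755.

E[X] = 654729075 · (3/20)^{10} = 1546443885987/409600000000 ≈ 3.7755.


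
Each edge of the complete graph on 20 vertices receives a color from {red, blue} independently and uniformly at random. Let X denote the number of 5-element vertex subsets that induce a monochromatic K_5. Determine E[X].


Let X = Σ_S X_S over the C(20, 5) = 15504 subsets S of size 5, where X_S = 1 if the K_5 on S is monochromatic.
For a fixed S, the K_5 on S has C(5, 2) = 10 edges. P[all 10 edges red] = (1/2)^10, and likewise for blue, so P[monochromatic] = 2·(1/2)^10 = 2^{1 − 10} = 1/512.
By linearity: E[X] = C(20, 5) · 2^{1 − 10} = 15504 · 1/512 = 969/32.
Numerically: E[X] ≈ 30.281.

E[X] = C(20,5)·2^(1−C(5,2)) = 969/32 ≈ 30.281.


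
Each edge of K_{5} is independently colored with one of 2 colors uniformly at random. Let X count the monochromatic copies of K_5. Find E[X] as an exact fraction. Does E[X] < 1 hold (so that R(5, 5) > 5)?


E[X] = C(5, 5) · 2^{1 − 10} = 1 · 2^{−9} = 1/512.
As a reduced fraction: E[X] = 1/512 ≈ 0.002.
Is E[X] < 1? YES.
Since E[X] < 1, there exists a 2-coloring of K_{5} with no monochromatic K_5; hence R(5, 5) > 5.

E[X] = 1/512 ≈ 0.002; E[X] < 1, so R(5, 5) > 5.


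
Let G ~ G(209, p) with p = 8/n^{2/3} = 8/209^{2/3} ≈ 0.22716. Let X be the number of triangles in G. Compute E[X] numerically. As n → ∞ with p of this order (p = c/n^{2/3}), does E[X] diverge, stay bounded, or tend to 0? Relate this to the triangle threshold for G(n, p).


Number of potential triangles: C(209, 3) = 1499784.
Each occurs with probability p³ ≈ (0.22716)³ ≈ 1.1721343e-02.
By linearity: E[X] = C(209, 3)·p³ ≈ 1499784 · 1.1721343e-02 ≈ 17579.48325.
Since α = 2/3 < 1, p = c/n^{2/3} ≫ 1/n is above the triangle threshold p ~ 1/n. Asymptotically E[X] ~ (c³/6)·n^{3(1−α)} = (8³/6)·n^{1} → ∞; triangles are abundant w.h.p.

E[X] ≈ 17579.48325; in regime p = Θ(1/n^{2/3}) E[X] diverges (above the triangle threshold p ~ 1/n).


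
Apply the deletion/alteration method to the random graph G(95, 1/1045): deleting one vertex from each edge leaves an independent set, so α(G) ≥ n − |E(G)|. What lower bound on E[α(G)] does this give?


E[|E(G)|] = C(95, 2)·p = 4465 · (1/1045) = 47/11.
E[α(G)] ≥ n − E[|E(G)|] = 95 − 47/11 = 998/11.
Numerically: ≈ 90.727.
(This is only a lower bound; the true E[α(G)] may be larger.)

E[α(G)] ≥ 998/11 ≈ 90.727.


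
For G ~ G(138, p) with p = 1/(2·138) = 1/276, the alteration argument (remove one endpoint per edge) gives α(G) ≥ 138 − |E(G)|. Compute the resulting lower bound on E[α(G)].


E[|E(G)|] = C(138, 2)·p = 9453 · (1/276) = 137/4.
E[α(G)] ≥ n − E[|E(G)|] = 138 − 137/4 = 415/4.
Numerically: ≈ 103.750000.
(This is only a lower bound; the true E[α(G)] may be larger.)

E[α(G)] ≥ 415/4 ≈ 103.750000.


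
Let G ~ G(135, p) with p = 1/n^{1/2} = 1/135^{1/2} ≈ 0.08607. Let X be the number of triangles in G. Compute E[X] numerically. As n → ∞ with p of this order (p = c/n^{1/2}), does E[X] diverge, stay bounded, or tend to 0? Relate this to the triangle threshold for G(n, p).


Number of potential triangles: C(135, 3) = 400995.
Each occurs with probability p³ ≈ (0.08607)³ ≈ 6.375281e-04.
By linearity: E[X] = C(135, 3)·p³ ≈ 400995 · 6.375281e-04 ≈ 255.6456.
Since α = 1/2 < 1, p = c/n^{1/2} ≫ 1/n is above the triangle threshold p ~ 1/n. Asymptotically E[X] ~ (c³/6)·n^{3(1−α)} = (1³/6)·n^{1.5} → ∞; triangles are abundant w.h.p.

E[X] ≈ 255.6456; in regime p = Θ(1/n^{1/2}) E[X] diverges (above the triangle threshold p ~ 1/n).


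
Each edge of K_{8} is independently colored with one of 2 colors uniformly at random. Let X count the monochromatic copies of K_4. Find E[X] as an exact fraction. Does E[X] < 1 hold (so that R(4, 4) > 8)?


E[X] = C(8, 4) · 2^{1 − 6} = 70 · 2^{−5} = 70/32.
As a reduced fraction: E[X] = 35/16 ≈ 2.1875.
Is E[X] < 1? NO.
Since E[X] ≥ 1, the first-moment bound is inconclusive at n = 8; it does NOT by itself certify R(4, 4) > 8.

E[X] = 35/16 ≈ 2.1875; E[X] ≥ 1; first-moment method inconclusive here.


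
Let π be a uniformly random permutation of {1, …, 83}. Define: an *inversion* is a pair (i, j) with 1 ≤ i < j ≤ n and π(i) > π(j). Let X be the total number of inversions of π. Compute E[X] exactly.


Write X = Σ X_I over the C(83, 2) = 3403 pairs i < j, with X_I the indicator of one inversion.
There are 3403 indicators.
For each fixed pair i < j, the values π(i) and π(j) are two distinct elements of {1, …, 83} in uniformly random order; by symmetry P[π(i) > π(j)] = 1/2.
By linearity: E[X] = 3403 · (1/2) = C(83, 2) · (1/2) = 3403/2 = 3403/2 ≈ 1701.50000.

E[X] = 3403/2 = 1701.50000.


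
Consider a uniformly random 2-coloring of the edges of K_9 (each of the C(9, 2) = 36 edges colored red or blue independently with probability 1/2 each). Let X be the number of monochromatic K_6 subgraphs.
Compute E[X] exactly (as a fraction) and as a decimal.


Let X = Σ_S X_S over the C(9, 6) = 84 subsets S of size 6, where X_S = 1 if the K_6 on S is monochromatic.
For a fixed S, the K_6 on S has C(6, 2) = 15 edges. P[all 15 edges red] = (1/2)^15, and likewise for blue, so P[monochromatic] = 2·(1/2)^15 = 2^{1 − 15} = 1/16384.
Summing: E[X] = C(9, 6) · 2^{1 − 15} = 84 · 1/16384 = 21/4096.
Numerically: E[X] ≈ 0.005127.

E[X] = C(9,6)·2^(1−C(6,2)) = 21/4096 ≈ 0.005127.


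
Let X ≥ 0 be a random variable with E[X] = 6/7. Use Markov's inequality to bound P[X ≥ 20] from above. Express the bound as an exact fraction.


μ = E[X] = 6/7, a = 20.
Markov: P[X ≥ 20] ≤ μ/a = (6/7)/20 = 3/70.
Numerically: ≈ 0.042857.
(Since a = 20 > μ = 0.857143, the bound 3/70 is < 1 and informative.)

P[X ≥ 20] ≤ 3/70 ≈ 0.042857.


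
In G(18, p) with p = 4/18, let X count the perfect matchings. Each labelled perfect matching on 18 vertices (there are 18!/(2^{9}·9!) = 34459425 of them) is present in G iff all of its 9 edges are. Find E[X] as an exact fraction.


K_18 has 18!/(2^{9}·9!) = 34459425 labelled perfect matchings.
For each such perfect matching H, let X_H = 1 if all 9 edges of H are present in G. Then P[X_H = 1] = p^{9} = (2/9)^{9} = 512/387420489.
Summing the indicators: E[X] = Σ_H E[X_H] = 34459425 · p^{9} = 34459425 · 512/387420489 = 217817600/4782969.
Numerically: E[X] ≈ 45.54.

E[X] = 34459425 · (2/9)^{9} = 217817600/4782969 ≈ 45.54.


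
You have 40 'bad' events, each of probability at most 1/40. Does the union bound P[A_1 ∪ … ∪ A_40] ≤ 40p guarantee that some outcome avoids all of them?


Union bound: P[∪_{i=1}^{40} A_i] ≤ Σ_i P[A_i] ≤ 40·p = 40·(1/40) = 1.
Numerically: 1 ≈ 1.00000.
Is 1 < 1? NO.
Since the bound 1 is ≥ 1, the union bound is uninformative here; it does NOT by itself certify existence.

40·p = 1 ≈ 1.00000; existence NOT certified by the union bound.


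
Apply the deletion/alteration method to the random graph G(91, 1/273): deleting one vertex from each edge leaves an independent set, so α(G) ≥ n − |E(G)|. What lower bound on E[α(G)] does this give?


E[|E(G)|] = C(91, 2)·p = 4095 · (1/273) = 15.
E[α(G)] ≥ n − E[|E(G)|] = 91 − 15 = 76.
Numerically: ≈ 76.000000.
(This is only a lower bound; the true E[α(G)] may be larger.)

E[α(G)] ≥ 76 ≈ 76.000000.


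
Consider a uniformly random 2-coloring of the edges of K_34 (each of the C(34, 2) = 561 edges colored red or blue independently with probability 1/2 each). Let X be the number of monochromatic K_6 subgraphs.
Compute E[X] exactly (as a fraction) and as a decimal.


Let X = Σ_S X_S over the C(34, 6) = 1344904 subsets S of size 6, where X_S = 1 if the K_6 on S is monochromatic.
For a fixed S, the K_6 on S has C(6, 2) = 15 edges. P[all 15 edges red] = (1/2)^15, and likewise for blue, so P[monochromatic] = 2·(1/2)^15 = 2^{1 − 15} = 1/16384.
Summing: E[X] = C(34, 6) · 2^{1 − 15} = 1344904 · 1/16384 = 168113/2048.
Numerically: E[X] ≈ 82.08643.

E[X] = C(34,6)·2^(1−C(6,2)) = 168113/2048 ≈ 82.08643.


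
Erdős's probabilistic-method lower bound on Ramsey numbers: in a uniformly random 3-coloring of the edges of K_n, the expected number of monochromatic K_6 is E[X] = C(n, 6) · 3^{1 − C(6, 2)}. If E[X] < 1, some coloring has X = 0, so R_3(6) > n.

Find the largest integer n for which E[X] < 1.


We need C(n, 6) · 3^{1 − 15} < 1, i.e. C(n, 6) < 3^{15 − 1} = 4782969.
Check values of n near the boundary:
  n = 38: C(38, 6) = 2760681; 2760681 < 4782969? YES
  n = 39: C(39, 6) = 3262623; 3262623 < 4782969? YES
  n = 40: C(40, 6) = 3838380; 3838380 < 4782969? YES
  n = 41: C(41, 6) = 4496388; 4496388 < 4782969? YES
  n = 42: C(42, 6) = 5245786; 5245786 < 4782969? NO
  n = 43: C(43, 6) = 6096454; 6096454 < 4782969? NO
The largest n with C(n, 6) < 4782969 is n = 41 (where E[X] = 1498796/1594323 ≈ 0.9401). Hence R_3(6) > 41, i.e. R_3(6) ≥ 42.

Largest n = 41; hence R_3(6) > 41.


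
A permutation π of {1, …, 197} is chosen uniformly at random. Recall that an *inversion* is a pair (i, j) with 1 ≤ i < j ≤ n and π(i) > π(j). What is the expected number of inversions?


Write X = Σ X_I over the C(197, 2) = 19306 pairs i < j, with X_I the indicator of one inversion.
There are 19306 indicators.
For each fixed pair i < j, the values π(i) and π(j) are two distinct elements of {1, …, 197} in uniformly random order; by symmetry P[π(i) > π(j)] = 1/2.
By linearity: E[X] = 19306 · (1/2) = C(197, 2) · (1/2) = 19306/2 = 9653 ≈ 9653.00000.

E[X] = 9653 = 9653.00000.


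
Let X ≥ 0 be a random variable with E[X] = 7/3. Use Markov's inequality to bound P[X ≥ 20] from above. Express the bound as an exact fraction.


μ = E[X] = 7/3, a = 20.
Markov: P[X ≥ 20] ≤ μ/a = (7/3)/20 = 7/60.
Numerically: ≈ 0.11667.
(Since a = 20 > μ = 2.33333, the bound 7/60 is < 1 and informative.)

P[X ≥ 20] ≤ 7/60 ≈ 0.11667.


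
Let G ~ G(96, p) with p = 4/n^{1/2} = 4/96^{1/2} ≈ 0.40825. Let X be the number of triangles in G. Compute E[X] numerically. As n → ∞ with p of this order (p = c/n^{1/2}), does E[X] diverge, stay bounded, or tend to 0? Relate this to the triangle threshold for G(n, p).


Number of potential triangles: C(96, 3) = 142880.
Each occurs with probability p³ ≈ (0.40825)³ ≈ 6.8041382e-02.
By linearity: E[X] = C(96, 3)·p³ ≈ 142880 · 6.8041382e-02 ≈ 9721.75262.
Since α = 1/2 < 1, p = c/n^{1/2} ≫ 1/n is above the triangle threshold p ~ 1/n. Asymptotically E[X] ~ (c³/6)·n^{3(1−α)} = (4³/6)·n^{1.5} → ∞; triangles are abundant w.h.p.

E[X] ≈ 9721.75262; in regime p = Θ(1/n^{1/2}) E[X] diverges (above the triangle threshold p ~ 1/n).


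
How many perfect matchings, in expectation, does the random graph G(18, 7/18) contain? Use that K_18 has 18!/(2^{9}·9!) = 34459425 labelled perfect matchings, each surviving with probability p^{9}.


K_18 has 18!/(2^{9}·9!) = 34459425 labelled perfect matchings.
For each such perfect matching H, let X_H = 1 if all 9 edges of H are present in G. Then P[X_H = 1] = p^{9} = (7/18)^{9} = 40353607/198359290368.
By linearity of expectation: E[X] = Σ_H E[X_H] = 34459425 · p^{9} = 34459425 · 40353607/198359290368 = 17167433257975/2448880128.
Numerically: E[X] ≈ 7010.32.

E[X] = 34459425 · (7/18)^{9} = 17167433257975/2448880128 ≈ 7010.32.


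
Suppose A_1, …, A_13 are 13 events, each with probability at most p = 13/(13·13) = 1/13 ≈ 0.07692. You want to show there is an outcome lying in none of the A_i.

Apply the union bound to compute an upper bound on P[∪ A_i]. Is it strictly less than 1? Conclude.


Union bound: P[∪_{i=1}^{13} A_i] ≤ Σ_i P[A_i] ≤ 13·p = 13·(1/13) = 1.
Numerically: 1 ≈ 1.00000.
Is 1 < 1? NO.
Since the bound 1 is ≥ 1, the union bound is uninformative here; it does NOT by itself certify existence.

13·p = 1 ≈ 1.00000; existence NOT certified by the union bound.


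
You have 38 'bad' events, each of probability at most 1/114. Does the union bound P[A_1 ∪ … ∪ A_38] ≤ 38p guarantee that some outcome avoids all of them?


Union bound: P[∪_{i=1}^{38} A_i] ≤ Σ_i P[A_i] ≤ 38·p = 38·(1/114) = 1/3.
Numerically: 1/3 ≈ 0.333333.
Is 1/3 < 1? YES.
Since P[∪ A_i] ≤ 1/3 < 1, the complement has P[∩ A_i^c] ≥ 1 − 1/3 = 2/3 > 0, so some outcome avoids every A_i.

38·p = 1/3 ≈ 0.333333; existence CERTIFIED by the union bound.


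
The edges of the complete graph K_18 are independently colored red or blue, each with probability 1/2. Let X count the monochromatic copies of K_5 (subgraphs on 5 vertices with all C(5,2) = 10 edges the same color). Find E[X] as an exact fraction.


Let X = Σ_S X_S over the C(18, 5) = 8568 subsets S of size 5, where X_S = 1 if the K_5 on S is monochromatic.
For a fixed S, the K_5 on S has C(5, 2) = 10 edges. P[all 10 edges red] = (1/2)^10, and likewise for blue, so P[monochromatic] = 2·(1/2)^10 = 2^{1 − 10} = 1/512.
By linearity of expectation: E[X] = C(18, 5) · 2^{1 − 10} = 8568 · 1/512 = 1071/64.
Numerically: E[X] ≈ 16.734375.

E[X] = C(18,5)·2^(1−C(5,2)) = 1071/64 ≈ 16.734375.


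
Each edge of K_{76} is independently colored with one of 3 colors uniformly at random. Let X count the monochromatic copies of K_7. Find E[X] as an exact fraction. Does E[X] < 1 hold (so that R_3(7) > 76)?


E[X] = C(76, 7) · 3^{1 − 21} = 2186189400 · 3^{−20} = 2186189400/3486784401.
As a reduced fraction: E[X] = 728729800/1162261467 ≈ 0.627.
Is E[X] < 1? YES.
Since E[X] < 1, there exists a 3-coloring of K_{76} with no monochromatic K_7; hence R_3(7) > 76.

E[X] = 728729800/1162261467 ≈ 0.627; E[X] < 1, so R_3(7) > 76.


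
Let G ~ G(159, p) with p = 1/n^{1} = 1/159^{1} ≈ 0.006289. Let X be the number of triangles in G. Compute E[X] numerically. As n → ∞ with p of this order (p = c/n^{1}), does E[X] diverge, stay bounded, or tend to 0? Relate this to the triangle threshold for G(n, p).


Number of potential triangles: C(159, 3) = 657359.
Each occurs with probability p³ ≈ (0.006289)³ ≈ 2.487761e-07.
By linearity: E[X] = C(159, 3)·p³ ≈ 657359 · 2.487761e-07 ≈ 0.1635.
Here α = 1, so p = 1/n is exactly at the triangle threshold p ~ 1/n. Asymptotically E[X] → c³/6 = 1³/6 = 1/6 ≈ 0.1667, a bounded constant. In this regime the triangle count is asymptotically Poisson(c³/6).

E[X] ≈ 0.1635; in regime p = Θ(1/n^{1}) E[X] stays bounded (at the triangle threshold p ~ 1/n).


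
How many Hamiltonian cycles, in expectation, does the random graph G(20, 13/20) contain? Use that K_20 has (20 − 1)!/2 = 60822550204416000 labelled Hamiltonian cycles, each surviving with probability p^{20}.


K_20 has (20 − 1)!/2 = 60822550204416000 labelled Hamiltonian cycles.
For each such Hamiltonian cycle H, let X_H = 1 if all 20 edges of H are present in G. Then P[X_H = 1] = p^{20} = (13/20)^{20} = 19004963774880799438801/104857600000000000000000000.
By linearity of expectation: E[X] = Σ_H E[X_H] = 60822550204416000 · p^{20} = 60822550204416000 · 19004963774880799438801/104857600000000000000000000 = 282209561360057334695429506990221/25600000000000000000.
Numerically: E[X] ≈ 1.10238e+13.

E[X] = 60822550204416000 · (13/20)^{20} = 282209561360057334695429506990221/25600000000000000000 ≈ 1.10238e+13.


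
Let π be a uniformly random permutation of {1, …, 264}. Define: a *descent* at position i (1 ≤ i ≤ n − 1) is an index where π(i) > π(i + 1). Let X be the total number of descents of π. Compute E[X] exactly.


Write X = Σ X_I over i = 1, …, 263, with X_I the indicator of one descent.
There are 263 indicators.
For each fixed i, the pair (π(i), π(i+1)) is a uniformly random ordered pair of distinct values from {1, …, 264}; by symmetry P[π(i) > π(i+1)] = 1/2.
By linearity: E[X] = 263 · (1/2) = (264 − 1) · (1/2) = 263/2 ≈ 131.50000.

E[X] = 263/2 = 131.50000.


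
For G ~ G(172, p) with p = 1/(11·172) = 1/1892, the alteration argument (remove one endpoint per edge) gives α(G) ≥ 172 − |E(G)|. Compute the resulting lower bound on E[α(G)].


E[|E(G)|] = C(172, 2)·p = 14706 · (1/1892) = 171/22.
E[α(G)] ≥ n − E[|E(G)|] = 172 − 171/22 = 3613/22.
Numerically: ≈ 164.22727.
(This is only a lower bound; the true E[α(G)] may be larger.)

E[α(G)] ≥ 3613/22 ≈ 164.22727.


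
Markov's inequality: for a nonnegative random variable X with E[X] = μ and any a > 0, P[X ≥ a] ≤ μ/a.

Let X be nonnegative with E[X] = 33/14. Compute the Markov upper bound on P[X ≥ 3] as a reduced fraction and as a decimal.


μ = E[X] = 33/14, a = 3.
Markov: P[X ≥ 3] ≤ μ/a = (33/14)/3 = 11/14.
Numerically: ≈ 0.786.
(Since a = 3 > μ = 2.357, the bound 11/14 is < 1 and informative.)

P[X ≥ 3] ≤ 11/14 ≈ 0.786.


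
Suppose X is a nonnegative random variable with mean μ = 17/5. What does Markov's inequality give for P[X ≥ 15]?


μ = E[X] = 17/5, a = 15.
Markov: P[X ≥ 15] ≤ μ/a = (17/5)/15 = 17/75.
Numerically: ≈ 0.2267.
(Since a = 15 > μ = 3.4000, the bound 17/75 is < 1 and informative.)

P[X ≥ 15] ≤ 17/75 ≈ 0.2267.


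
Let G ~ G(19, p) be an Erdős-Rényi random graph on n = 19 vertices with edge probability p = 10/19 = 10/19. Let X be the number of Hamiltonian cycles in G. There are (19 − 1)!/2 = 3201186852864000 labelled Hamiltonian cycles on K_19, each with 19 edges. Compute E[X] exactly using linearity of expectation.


K_19 has (19 − 1)!/2 = 3201186852864000 labelled Hamiltonian cycles.
For each such Hamiltonian cycle H, let X_H = 1 if all 19 edges of H are present in G. Then P[X_H = 1] = p^{19} = (10/19)^{19} = 10000000000000000000/1978419655660313589123979.
By linearity: E[X] = Σ_H E[X_H] = 3201186852864000 · p^{19} = 3201186852864000 · 10000000000000000000/1978419655660313589123979 = 32011868528640000000000000000000000/1978419655660313589123979.
Numerically: E[X] ≈ 1.62e+10.

E[X] = 3201186852864000 · (10/19)^{19} = 32011868528640000000000000000000000/1978419655660313589123979 ≈ 1.62e+10.


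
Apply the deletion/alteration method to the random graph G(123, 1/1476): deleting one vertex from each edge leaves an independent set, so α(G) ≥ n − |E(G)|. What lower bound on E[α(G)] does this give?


E[|E(G)|] = C(123, 2)·p = 7503 · (1/1476) = 61/12.
E[α(G)] ≥ n − E[|E(G)|] = 123 − 61/12 = 1415/12.
Numerically: ≈ 117.917.
(This is only a lower bound; the true E[α(G)] may be larger.)

E[α(G)] ≥ 1415/12 ≈ 117.917.


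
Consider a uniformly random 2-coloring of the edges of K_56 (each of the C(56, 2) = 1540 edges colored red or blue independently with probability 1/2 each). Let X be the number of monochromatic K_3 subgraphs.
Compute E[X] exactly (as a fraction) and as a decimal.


Let X = Σ_S X_S over the C(56, 3) = 27720 subsets S of size 3, where X_S = 1 if the K_3 on S is monochromatic.
For a fixed S, the K_3 on S has C(3, 2) = 3 edges. P[all 3 edges red] = (1/2)^3, and likewise for blue, so P[monochromatic] = 2·(1/2)^3 = 2^{1 − 3} = 1/4.
Summing: E[X] = C(56, 3) · 2^{1 − 3} = 27720 · 1/4 = 6930.
Numerically: E[X] ≈ 6930.000000.

E[X] = C(56,3)·2^(1−C(3,2)) = 6930 ≈ 6930.000000.


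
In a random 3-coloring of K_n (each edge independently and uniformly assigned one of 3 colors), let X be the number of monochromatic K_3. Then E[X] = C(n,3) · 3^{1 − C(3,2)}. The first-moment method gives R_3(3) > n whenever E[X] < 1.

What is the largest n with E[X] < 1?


We need C(n, 3) · 3^{1 − 3} < 1, i.e. C(n, 3) < 3^{3 − 1} = 9.
Check values of n near the boundary:
  n = 3: C(3, 3) = 1; 1 < 9? YES
  n = 4: C(4, 3) = 4; 4 < 9? YES
  n = 5: C(5, 3) = 10; 10 < 9? NO
The largest n with C(n, 3) < 9 is n = 4 (where E[X] = 4/9 ≈ 0.44444). Hence R_3(3) > 4, i.e. R_3(3) ≥ 5.

Largest n = 4; hence R_3(3) > 4.


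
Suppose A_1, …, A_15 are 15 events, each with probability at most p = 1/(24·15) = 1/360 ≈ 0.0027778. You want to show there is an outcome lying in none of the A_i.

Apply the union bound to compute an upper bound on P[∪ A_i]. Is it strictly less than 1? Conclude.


Union bound: P[∪_{i=1}^{15} A_i] ≤ Σ_i P[A_i] ≤ 15·p = 15·(1/360) = 1/24.
Numerically: 1/24 ≈ 0.0416667.
Is 1/24 < 1? YES.
Since P[∪ A_i] ≤ 1/24 < 1, the complement has P[∩ A_i^c] ≥ 1 − 1/24 = 23/24 > 0, so some outcome avoids every A_i.

15·p = 1/24 ≈ 0.0416667; existence CERTIFIED by the union bound.


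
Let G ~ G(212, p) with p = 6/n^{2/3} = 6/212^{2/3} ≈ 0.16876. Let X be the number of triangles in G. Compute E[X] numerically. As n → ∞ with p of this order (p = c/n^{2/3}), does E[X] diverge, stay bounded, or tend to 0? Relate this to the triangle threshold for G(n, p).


Number of potential triangles: C(212, 3) = 1565620.
Each occurs with probability p³ ≈ (0.16876)³ ≈ 4.8059808e-03.
By linearity: E[X] = C(212, 3)·p³ ≈ 1565620 · 4.8059808e-03 ≈ 7524.33962.
Since α = 2/3 < 1, p = c/n^{2/3} ≫ 1/n is above the triangle threshold p ~ 1/n. Asymptotically E[X] ~ (c³/6)·n^{3(1−α)} = (6³/6)·n^{1} → ∞; triangles are abundant w.h.p.

E[X] ≈ 7524.33962; in regime p = Θ(1/n^{2/3}) E[X] diverges (above the triangle threshold p ~ 1/n).


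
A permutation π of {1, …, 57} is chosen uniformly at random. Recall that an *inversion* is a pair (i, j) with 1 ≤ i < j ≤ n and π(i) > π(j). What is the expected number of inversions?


Write X = Σ X_I over the C(57, 2) = 1596 pairs i < j, with X_I the indicator of one inversion.
There are 1596 indicators.
For each fixed pair i < j, the values π(i) and π(j) are two distinct elements of {1, …, 57} in uniformly random order; by symmetry P[π(i) > π(j)] = 1/2.
By linearity: E[X] = 1596 · (1/2) = C(57, 2) · (1/2) = 1596/2 = 798 ≈ 798.000.

E[X] = 798 = 798.000.


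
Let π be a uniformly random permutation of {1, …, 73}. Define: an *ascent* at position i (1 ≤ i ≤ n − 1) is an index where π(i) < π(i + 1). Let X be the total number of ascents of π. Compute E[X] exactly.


Write X = Σ X_I over i = 1, …, 72, with X_I the indicator of one ascent.
There are 72 indicators.
For each fixed i, the pair (π(i), π(i+1)) is a uniformly random ordered pair of distinct values from {1, …, 73}; by symmetry P[π(i) < π(i+1)] = 1/2.
By linearity: E[X] = 72 · (1/2) = (73 − 1) · (1/2) = 36 ≈ 36.0000.

E[X] = 36 = 36.0000.


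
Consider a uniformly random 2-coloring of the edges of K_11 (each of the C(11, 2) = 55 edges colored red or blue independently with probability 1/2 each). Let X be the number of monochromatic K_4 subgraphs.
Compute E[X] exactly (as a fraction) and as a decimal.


Let X = Σ_S X_S over the C(11, 4) = 330 subsets S of size 4, where X_S = 1 if the K_4 on S is monochromatic.
For a fixed S, the K_4 on S has C(4, 2) = 6 edges. P[all 6 edges red] = (1/2)^6, and likewise for blue, so P[monochromatic] = 2·(1/2)^6 = 2^{1 − 6} = 1/32.
Summing: E[X] = C(11, 4) · 2^{1 − 6} = 330 · 1/32 = 165/16.
Numerically: E[X] ≈ 10.312500.

E[X] = C(11,4)·2^(1−C(4,2)) = 165/16 ≈ 10.312500.


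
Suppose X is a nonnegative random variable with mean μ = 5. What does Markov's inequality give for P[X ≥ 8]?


μ = E[X] = 5, a = 8.
Markov: P[X ≥ 8] ≤ μ/a = (5)/8 = 5/8.
Numerically: ≈ 0.62500.
(Since a = 8 > μ = 5.00000, the bound 5/8 is < 1 and informative.)

P[X ≥ 8] ≤ 5/8 ≈ 0.62500.


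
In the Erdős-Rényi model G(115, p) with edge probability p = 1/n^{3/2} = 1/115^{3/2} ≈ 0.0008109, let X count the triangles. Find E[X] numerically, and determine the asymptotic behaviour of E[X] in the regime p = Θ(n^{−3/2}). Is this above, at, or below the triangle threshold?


Number of potential triangles: C(115, 3) = 246905.
Each occurs with probability p³ ≈ (0.0008109)³ ≈ 5.331627e-10.
By linearity: E[X] = C(115, 3)·p³ ≈ 246905 · 5.331627e-10 ≈ 0.0001.
Since α = 3/2 > 1, p = c/n^{3/2} = o(1/n) is below the triangle threshold p ~ 1/n. Asymptotically E[X] ~ (c³/6)·n^{3(1−α)} = (1³/6)·n^{-1.5} → 0, so by Markov's inequality G has no triangles w.h.p.

E[X] ≈ 0.0001; in regime p = Θ(1/n^{3/2}) E[X] tends to 0 (below the triangle threshold p ~ 1/n).


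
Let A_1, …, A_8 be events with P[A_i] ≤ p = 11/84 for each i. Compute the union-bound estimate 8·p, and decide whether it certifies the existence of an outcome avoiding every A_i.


Union bound: P[∪_{i=1}^{8} A_i] ≤ Σ_i P[A_i] ≤ 8·p = 8·(11/84) = 22/21.
Numerically: 22/21 ≈ 1.04762.
Is 22/21 < 1? NO.
Since the bound 22/21 is ≥ 1, the union bound is uninformative here; it does NOT by itself certify existence.

8·p = 22/21 ≈ 1.04762; existence NOT certified by the union bound.


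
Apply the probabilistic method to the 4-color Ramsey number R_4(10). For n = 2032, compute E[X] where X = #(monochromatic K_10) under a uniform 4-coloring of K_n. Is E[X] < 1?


E[X] = C(2032, 10) · 4^{1 − 45} = 323475384642158147171212440 · 4^{−44} = 323475384642158147171212440/309485009821345068724781056.
As a reduced fraction: E[X] = 40434423080269768396401555/38685626227668133590597632 ≈ 1.0452.
Is E[X] < 1? NO.
Since E[X] ≥ 1, the first-moment bound is inconclusive at n = 2032; it does NOT by itself certify R_4(10) > 2032.

E[X] = 40434423080269768396401555/38685626227668133590597632 ≈ 1.0452; E[X] ≥ 1; first-moment method inconclusive here.


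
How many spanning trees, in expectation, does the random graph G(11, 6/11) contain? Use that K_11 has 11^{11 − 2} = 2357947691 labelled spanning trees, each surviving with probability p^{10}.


K_11 has 11^{11 − 2} = 2357947691 labelled spanning trees.
For each such spanning tree H, let X_H = 1 if all 10 edges of H are present in G. Then P[X_H = 1] = p^{10} = (6/11)^{10} = 60466176/25937424601.
Summing the indicators: E[X] = Σ_H E[X_H] = 2357947691 · p^{10} = 2357947691 · 60466176/25937424601 = 60466176/11.
Numerically: E[X] ≈ 5.4969e+06.

E[X] = 2357947691 · (6/11)^{10} = 60466176/11 ≈ 5.4969e+06.


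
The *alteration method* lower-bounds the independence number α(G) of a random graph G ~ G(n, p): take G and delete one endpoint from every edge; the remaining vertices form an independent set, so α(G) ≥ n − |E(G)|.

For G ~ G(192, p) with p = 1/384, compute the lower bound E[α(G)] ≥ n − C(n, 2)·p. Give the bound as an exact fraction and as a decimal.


E[|E(G)|] = C(192, 2)·p = 18336 · (1/384) = 191/4.
E[α(G)] ≥ n − E[|E(G)|] = 192 − 191/4 = 577/4.
Numerically: ≈ 144.25000.
(This is only a lower bound; the true E[α(G)] may be larger.)

E[α(G)] ≥ 577/4 ≈ 144.25000.


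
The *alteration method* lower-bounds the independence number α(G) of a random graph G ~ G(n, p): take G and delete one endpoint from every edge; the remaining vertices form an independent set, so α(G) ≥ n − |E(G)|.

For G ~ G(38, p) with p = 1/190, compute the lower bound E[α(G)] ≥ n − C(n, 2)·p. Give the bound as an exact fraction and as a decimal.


E[|E(G)|] = C(38, 2)·p = 703 · (1/190) = 37/10.
E[α(G)] ≥ n − E[|E(G)|] = 38 − 37/10 = 343/10.
Numerically: ≈ 34.300.
(This is only a lower bound; the true E[α(G)] may be larger.)

E[α(G)] ≥ 343/10 ≈ 34.300.


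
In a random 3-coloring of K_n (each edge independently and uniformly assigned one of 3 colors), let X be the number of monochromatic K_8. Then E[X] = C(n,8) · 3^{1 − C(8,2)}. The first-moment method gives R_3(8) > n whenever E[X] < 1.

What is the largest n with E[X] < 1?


We need C(n, 8) · 3^{1 − 28} < 1, i.e. C(n, 8) < 3^{28 − 1} = 7625597484987.
Check values of n near the boundary:
  n = 155: C(155, 8) = 6876747915675; 6876747915675 < 7625597484987? YES
  n = 156: C(156, 8) = 7248464019225; 7248464019225 < 7625597484987? YES
  n = 157: C(157, 8) = 7637643295425; 7637643295425 < 7625597484987? NO
  n = 158: C(158, 8) = 8044984271181; 8044984271181 < 7625597484987? NO
  n = 159: C(159, 8) = 8471208603429; 8471208603429 < 7625597484987? NO
The largest n with C(n, 8) < 7625597484987 is n = 156 (where E[X] = 805384891025/847288609443 ≈ 0.9505437). Hence R_3(8) > 156, i.e. R_3(8) ≥ 157.

Largest n = 156; hence R_3(8) > 156.


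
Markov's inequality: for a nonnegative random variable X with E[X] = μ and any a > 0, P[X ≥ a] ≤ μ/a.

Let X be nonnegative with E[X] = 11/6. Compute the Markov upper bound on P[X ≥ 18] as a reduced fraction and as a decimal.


μ = E[X] = 11/6, a = 18.
Markov: P[X ≥ 18] ≤ μ/a = (11/6)/18 = 11/108.
Numerically: ≈ 0.102.
(Since a = 18 > μ = 1.833, the bound 11/108 is < 1 and informative.)

P[X ≥ 18] ≤ 11/108 ≈ 0.102.


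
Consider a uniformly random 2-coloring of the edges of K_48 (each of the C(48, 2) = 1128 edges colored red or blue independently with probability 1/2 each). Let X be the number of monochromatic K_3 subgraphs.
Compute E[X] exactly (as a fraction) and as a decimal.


Let X = Σ_S X_S over the C(48, 3) = 17296 subsets S of size 3, where X_S = 1 if the K_3 on S is monochromatic.
For a fixed S, the K_3 on S has C(3, 2) = 3 edges. P[all 3 edges red] = (1/2)^3, and likewise for blue, so P[monochromatic] = 2·(1/2)^3 = 2^{1 − 3} = 1/4.
Summing: E[X] = C(48, 3) · 2^{1 − 3} = 17296 · 1/4 = 4324.
Numerically: E[X] ≈ 4324.00000.

E[X] = C(48,3)·2^(1−C(3,2)) = 4324 ≈ 4324.00000.


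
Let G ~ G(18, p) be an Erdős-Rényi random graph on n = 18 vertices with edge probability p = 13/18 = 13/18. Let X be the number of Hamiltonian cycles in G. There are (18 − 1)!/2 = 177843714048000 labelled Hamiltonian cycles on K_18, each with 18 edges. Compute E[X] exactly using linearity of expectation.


K_18 has (18 − 1)!/2 = 177843714048000 labelled Hamiltonian cycles.
For each such Hamiltonian cycle H, let X_H = 1 if all 18 edges of H are present in G. Then P[X_H = 1] = p^{18} = (13/18)^{18} = 112455406951957393129/39346408075296537575424.
By linearity: E[X] = Σ_H E[X_H] = 177843714048000 · p^{18} = 177843714048000 · 112455406951957393129/39346408075296537575424 = 1674446952588776589016668875/3294258113514384.
Numerically: E[X] ≈ 5.083e+11.

E[X] = 177843714048000 · (13/18)^{18} = 1674446952588776589016668875/3294258113514384 ≈ 5.083e+11.


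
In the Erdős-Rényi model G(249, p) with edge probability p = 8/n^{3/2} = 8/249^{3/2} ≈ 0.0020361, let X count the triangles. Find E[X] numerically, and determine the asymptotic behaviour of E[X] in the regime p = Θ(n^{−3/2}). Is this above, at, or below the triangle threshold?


Number of potential triangles: C(249, 3) = 2542124.
Each occurs with probability p³ ≈ (0.0020361)³ ≈ 8.4405918e-09.
By linearity: E[X] = C(249, 3)·p³ ≈ 2542124 · 8.4405918e-09 ≈ 0.02146.
Since α = 3/2 > 1, p = c/n^{3/2} = o(1/n) is below the triangle threshold p ~ 1/n. Asymptotically E[X] ~ (c³/6)·n^{3(1−α)} = (8³/6)·n^{-1.5} → 0, so by Markov's inequality G has no triangles w.h.p.

E[X] ≈ 0.02146; in regime p = Θ(1/n^{3/2}) E[X] tends to 0 (below the triangle threshold p ~ 1/n).


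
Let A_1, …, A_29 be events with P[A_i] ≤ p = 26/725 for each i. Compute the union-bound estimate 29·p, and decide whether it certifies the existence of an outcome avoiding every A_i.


Union bound: P[∪_{i=1}^{29} A_i] ≤ Σ_i P[A_i] ≤ 29·p = 29·(26/725) = 26/25.
Numerically: 26/25 ≈ 1.0400000.
Is 26/25 < 1? NO.
Since the bound 26/25 is ≥ 1, the union bound is uninformative here; it does NOT by itself certify existence.

29·p = 26/25 ≈ 1.0400000; existence NOT certified by the union bound.


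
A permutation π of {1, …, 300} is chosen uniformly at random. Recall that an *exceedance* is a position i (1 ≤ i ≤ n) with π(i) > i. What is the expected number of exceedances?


Write X = Σ_{i=1}^{300} X_i, where X_i = 1_{π(i) > i}.
For each fixed i, π(i) is uniform over {1, …, 300} (marginal of a uniform permutation), so P[π(i) > i] = (n − i)/n. Summing: Σ_{i=1}^{300} (n − i)/n = (0 + 1 + … + 299)/300 = 300(300 − 1)/(2·300) = (300 − 1)/2.
Hence E[X] = Σ_{i=1}^{300} (300 − i)/300 = 299/2 ≈ 149.5000.

E[X] = 299/2 = 149.5000.


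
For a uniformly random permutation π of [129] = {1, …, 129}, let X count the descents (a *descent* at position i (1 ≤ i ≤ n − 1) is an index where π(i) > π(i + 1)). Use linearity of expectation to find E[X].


Write X = Σ X_I over i = 1, …, 128, with X_I the indicator of one descent.
There are 128 indicators.
For each fixed i, the pair (π(i), π(i+1)) is a uniformly random ordered pair of distinct values from {1, …, 129}; by symmetry P[π(i) > π(i+1)] = 1/2.
By linearity: E[X] = 128 · (1/2) = (129 − 1) · (1/2) = 64 ≈ 64.000.

E[X] = 64 = 64.000.


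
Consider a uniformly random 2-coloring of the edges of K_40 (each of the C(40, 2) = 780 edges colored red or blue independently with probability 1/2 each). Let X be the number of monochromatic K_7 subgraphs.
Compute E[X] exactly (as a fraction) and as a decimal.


Let X = Σ_S X_S over the C(40, 7) = 18643560 subsets S of size 7, where X_S = 1 if the K_7 on S is monochromatic.
For a fixed S, the K_7 on S has C(7, 2) = 21 edges. P[all 21 edges red] = (1/2)^21, and likewise for blue, so P[monochromatic] = 2·(1/2)^21 = 2^{1 − 21} = 1/1048576.
By linearity of expectation: E[X] = C(40, 7) · 2^{1 − 21} = 18643560 · 1/1048576 = 2330445/131072.
Numerically: E[X] ≈ 17.780.

E[X] = C(40,7)·2^(1−C(7,2)) = 2330445/131072 ≈ 17.780.


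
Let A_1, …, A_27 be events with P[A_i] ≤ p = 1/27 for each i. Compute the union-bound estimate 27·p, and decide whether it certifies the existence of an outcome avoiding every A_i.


Union bound: P[∪_{i=1}^{27} A_i] ≤ Σ_i P[A_i] ≤ 27·p = 27·(1/27) = 1.
Numerically: 1 ≈ 1.000.
Is 1 < 1? NO.
Since the bound 1 is ≥ 1, the union bound is uninformative here; it does NOT by itself certify existence.

27·p = 1 ≈ 1.000; existence NOT certified by the union bound.


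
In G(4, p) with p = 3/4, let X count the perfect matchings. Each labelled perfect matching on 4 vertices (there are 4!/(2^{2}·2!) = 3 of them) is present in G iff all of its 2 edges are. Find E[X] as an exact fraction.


K_4 has 4!/(2^{2}·2!) = 3 labelled perfect matchings.
For each such perfect matching H, let X_H = 1 if all 2 edges of H are present in G. Then P[X_H = 1] = p^{2} = (3/4)^{2} = 9/16.
By linearity: E[X] = Σ_H E[X_H] = 3 · p^{2} = 3 · 9/16 = 27/16.
Numerically: E[X] ≈ 1.6875.

E[X] = 3 · (3/4)^{2} = 27/16 ≈ 1.6875.


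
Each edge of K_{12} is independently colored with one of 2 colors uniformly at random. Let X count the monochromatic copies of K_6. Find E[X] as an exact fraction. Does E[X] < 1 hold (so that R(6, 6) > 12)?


E[X] = C(12, 6) · 2^{1 − 15} = 924 · 2^{−14} = 924/16384.
As a reduced fraction: E[X] = 231/4096 ≈ 0.05640.
Is E[X] < 1? YES.
Since E[X] < 1, there exists a 2-coloring of K_{12} with no monochromatic K_6; hence R(6, 6) > 12.

E[X] = 231/4096 ≈ 0.05640; E[X] < 1, so R(6, 6) > 12.


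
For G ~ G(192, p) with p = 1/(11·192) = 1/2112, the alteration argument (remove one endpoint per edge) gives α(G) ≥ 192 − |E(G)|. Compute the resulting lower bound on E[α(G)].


E[|E(G)|] = C(192, 2)·p = 18336 · (1/2112) = 191/22.
E[α(G)] ≥ n − E[|E(G)|] = 192 − 191/22 = 4033/22.
Numerically: ≈ 183.318.
(This is only a lower bound; the true E[α(G)] may be larger.)

E[α(G)] ≥ 4033/22 ≈ 183.318.


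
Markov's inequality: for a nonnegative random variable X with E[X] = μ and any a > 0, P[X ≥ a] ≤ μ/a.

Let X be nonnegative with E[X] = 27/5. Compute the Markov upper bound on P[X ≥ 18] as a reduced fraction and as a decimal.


μ = E[X] = 27/5, a = 18.
Markov: P[X ≥ 18] ≤ μ/a = (27/5)/18 = 3/10.
Numerically: ≈ 0.300.
(Since a = 18 > μ = 5.400, the bound 3/10 is < 1 and informative.)

P[X ≥ 18] ≤ 3/10 ≈ 0.300.


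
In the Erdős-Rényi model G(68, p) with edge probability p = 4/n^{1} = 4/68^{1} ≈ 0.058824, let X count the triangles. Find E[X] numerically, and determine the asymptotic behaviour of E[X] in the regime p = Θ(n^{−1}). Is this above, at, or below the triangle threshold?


Number of potential triangles: C(68, 3) = 50116.
Each occurs with probability p³ ≈ (0.058824)³ ≈ 2.0354162e-04.
By linearity: E[X] = C(68, 3)·p³ ≈ 50116 · 2.0354162e-04 ≈ 10.20069.
Here α = 1, so p = 4/n is exactly at the triangle threshold p ~ 1/n. Asymptotically E[X] → c³/6 = 4³/6 = 32/3 ≈ 10.66667, a bounded constant. In this regime the triangle count is asymptotically Poisson(c³/6).

E[X] ≈ 10.20069; in regime p = Θ(1/n^{1}) E[X] stays bounded (at the triangle threshold p ~ 1/n).


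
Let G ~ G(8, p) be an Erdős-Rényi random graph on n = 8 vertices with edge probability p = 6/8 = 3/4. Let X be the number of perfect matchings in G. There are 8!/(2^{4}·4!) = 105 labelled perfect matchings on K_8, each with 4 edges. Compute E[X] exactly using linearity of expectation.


K_8 has 8!/(2^{4}·4!) = 105 labelled perfect matchings.
For each such perfect matching H, let X_H = 1 if all 4 edges of H are present in G. Then P[X_H = 1] = p^{4} = (3/4)^{4} = 81/256.
By linearity of expectation: E[X] = Σ_H E[X_H] = 105 · p^{4} = 105 · 81/256 = 8505/256.
Numerically: E[X] ≈ 33.2227.

E[X] = 105 · (3/4)^{4} = 8505/256 ≈ 33.2227.


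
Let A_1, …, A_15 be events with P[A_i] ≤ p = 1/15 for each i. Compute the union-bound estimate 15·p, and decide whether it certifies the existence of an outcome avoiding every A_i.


Union bound: P[∪_{i=1}^{15} A_i] ≤ Σ_i P[A_i] ≤ 15·p = 15·(1/15) = 1.
Numerically: 1 ≈ 1.0000.
Is 1 < 1? NO.
Since the bound 1 is ≥ 1, the union bound is uninformative here; it does NOT by itself certify existence.

15·p = 1 ≈ 1.0000; existence NOT certified by the union bound.


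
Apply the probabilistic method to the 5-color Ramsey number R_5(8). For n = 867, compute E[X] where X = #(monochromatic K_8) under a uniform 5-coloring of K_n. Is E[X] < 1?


E[X] = C(867, 8) · 5^{1 − 28} = 7665949963452117060 · 5^{−27} = 7665949963452117060/7450580596923828125.
As a reduced fraction: E[X] = 1533189992690423412/1490116119384765625 ≈ 1.0289064.
Is E[X] < 1? NO.
Since E[X] ≥ 1, the first-moment bound is inconclusive at n = 867; it does NOT by itself certify R_5(8) > 867.

E[X] = 1533189992690423412/1490116119384765625 ≈ 1.0289064; E[X] ≥ 1; first-moment method inconclusive here.
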